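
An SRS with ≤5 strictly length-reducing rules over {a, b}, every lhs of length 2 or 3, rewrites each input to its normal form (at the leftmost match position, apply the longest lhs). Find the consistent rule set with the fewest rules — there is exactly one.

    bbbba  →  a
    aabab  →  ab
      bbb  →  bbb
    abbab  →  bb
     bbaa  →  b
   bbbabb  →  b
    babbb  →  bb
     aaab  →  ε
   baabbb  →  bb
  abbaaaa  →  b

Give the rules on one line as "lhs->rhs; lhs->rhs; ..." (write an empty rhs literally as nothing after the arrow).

aa->b; ba->b; bab->; bba->a

  | bbbba => bba => a
  | aabab => bbab => ab
  | bbb
  | abbab => aab => bb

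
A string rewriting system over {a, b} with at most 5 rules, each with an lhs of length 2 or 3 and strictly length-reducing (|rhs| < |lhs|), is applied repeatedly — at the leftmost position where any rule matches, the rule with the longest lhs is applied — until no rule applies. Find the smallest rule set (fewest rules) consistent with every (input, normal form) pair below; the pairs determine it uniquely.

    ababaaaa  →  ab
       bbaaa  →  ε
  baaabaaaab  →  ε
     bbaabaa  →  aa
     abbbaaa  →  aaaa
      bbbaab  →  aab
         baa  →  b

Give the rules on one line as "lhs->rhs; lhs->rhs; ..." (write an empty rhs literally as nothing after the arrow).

  | ababaaaa => abaaaa => abbaa => abaa => abb => ab
  | bbaaa => baaa => bba => ba => ε
  | baaabaaaab => bbabaaaab => babaaaab => baaaab => bbaab => baab => bbb => ε
  | bbaabaa => baabaa => bbbaa => aa

ba->; baa->bb; bb->b; bbb->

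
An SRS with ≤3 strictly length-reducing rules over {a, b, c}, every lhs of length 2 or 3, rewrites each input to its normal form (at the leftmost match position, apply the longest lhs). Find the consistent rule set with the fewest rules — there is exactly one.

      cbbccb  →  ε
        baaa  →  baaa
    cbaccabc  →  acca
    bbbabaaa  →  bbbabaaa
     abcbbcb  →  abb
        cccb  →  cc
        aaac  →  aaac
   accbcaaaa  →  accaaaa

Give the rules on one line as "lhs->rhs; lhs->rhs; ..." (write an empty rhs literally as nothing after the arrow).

  | cbbccb => bccb => cb => ε
  | baaa
  | cbaccabc => accabc => acca
  | bbbabaaa

bc->; cb->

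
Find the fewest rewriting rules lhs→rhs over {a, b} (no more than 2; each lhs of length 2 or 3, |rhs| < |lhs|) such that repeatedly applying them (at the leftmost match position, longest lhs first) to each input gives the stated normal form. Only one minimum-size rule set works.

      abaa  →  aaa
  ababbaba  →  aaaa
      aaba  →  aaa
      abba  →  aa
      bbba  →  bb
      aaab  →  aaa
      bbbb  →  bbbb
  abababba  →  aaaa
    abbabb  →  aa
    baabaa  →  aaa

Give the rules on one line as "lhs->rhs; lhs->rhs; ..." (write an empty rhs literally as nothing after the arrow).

ab->a; ba->

  | abaa => aaa
  | ababbaba => aabbaba => aababa => aaaba => aaaa
  | aaba => aaa
  | abba => aba => aa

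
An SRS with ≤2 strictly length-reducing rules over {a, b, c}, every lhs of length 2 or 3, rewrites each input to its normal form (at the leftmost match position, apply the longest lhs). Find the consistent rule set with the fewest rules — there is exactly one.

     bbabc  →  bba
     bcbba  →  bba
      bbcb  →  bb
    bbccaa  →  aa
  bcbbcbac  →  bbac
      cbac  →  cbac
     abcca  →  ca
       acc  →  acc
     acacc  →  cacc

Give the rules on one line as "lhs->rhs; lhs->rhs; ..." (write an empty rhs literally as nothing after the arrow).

aca->ca; bc->

  | bbabc => bba
  | bcbba => bba
  | bbcb => bb
  | bbccaa => bcaa => aa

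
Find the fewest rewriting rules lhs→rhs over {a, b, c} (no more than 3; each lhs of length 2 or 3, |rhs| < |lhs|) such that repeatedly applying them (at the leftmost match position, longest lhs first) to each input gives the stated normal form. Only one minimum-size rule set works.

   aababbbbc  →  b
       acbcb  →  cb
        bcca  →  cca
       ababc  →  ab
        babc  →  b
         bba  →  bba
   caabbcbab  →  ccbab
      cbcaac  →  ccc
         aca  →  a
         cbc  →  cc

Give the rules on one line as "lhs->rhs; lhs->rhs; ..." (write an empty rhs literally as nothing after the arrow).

aa->; ac->; bc->c

  | aababbbbc => babbbbc => babbbc => babbc => babc => bac => b
  | acbcb => bcb => cb
  | bcca => cca
  | ababc => abac => ab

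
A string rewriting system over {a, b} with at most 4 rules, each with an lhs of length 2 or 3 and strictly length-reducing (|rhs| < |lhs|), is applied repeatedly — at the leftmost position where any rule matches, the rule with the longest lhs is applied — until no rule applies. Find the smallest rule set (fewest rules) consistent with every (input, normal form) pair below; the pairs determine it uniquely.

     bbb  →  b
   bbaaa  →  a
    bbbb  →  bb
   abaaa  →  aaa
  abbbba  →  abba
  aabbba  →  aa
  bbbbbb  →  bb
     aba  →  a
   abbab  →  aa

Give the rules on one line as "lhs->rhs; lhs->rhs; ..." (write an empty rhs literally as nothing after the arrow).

  | bbb => b
  | bbaaa => baa => a
  | bbbb => bb
  | abaaa => aaa

aba->a; baa->a; bab->aa; bbb->b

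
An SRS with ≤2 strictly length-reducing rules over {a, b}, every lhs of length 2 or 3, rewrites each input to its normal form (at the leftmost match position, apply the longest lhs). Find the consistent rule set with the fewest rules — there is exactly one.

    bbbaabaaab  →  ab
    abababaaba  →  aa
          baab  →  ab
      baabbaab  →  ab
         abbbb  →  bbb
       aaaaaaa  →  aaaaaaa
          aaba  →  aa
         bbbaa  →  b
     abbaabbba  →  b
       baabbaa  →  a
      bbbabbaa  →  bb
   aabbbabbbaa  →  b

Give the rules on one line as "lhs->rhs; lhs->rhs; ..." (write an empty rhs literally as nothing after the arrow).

  | bbbaabaaab => bbabaaab => bbaaab => baab => ab
  | abababaaba => ababaaba => abaaba => aaba => aa
  | baab => ab
  | baabbaab => abbaab => baab => ab

abb->b; ba->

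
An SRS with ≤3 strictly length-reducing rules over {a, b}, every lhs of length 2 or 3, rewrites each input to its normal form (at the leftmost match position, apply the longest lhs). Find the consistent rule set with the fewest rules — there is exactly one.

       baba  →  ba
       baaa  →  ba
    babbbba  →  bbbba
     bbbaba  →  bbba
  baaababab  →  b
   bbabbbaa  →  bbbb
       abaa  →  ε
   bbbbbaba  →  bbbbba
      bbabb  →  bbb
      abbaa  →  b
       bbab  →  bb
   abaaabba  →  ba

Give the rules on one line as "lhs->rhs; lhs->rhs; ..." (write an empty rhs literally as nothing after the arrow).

aa->; ab->

  | baba => ba
  | baaa => ba
  | babbbba => bbbba
  | bbbaba => bbba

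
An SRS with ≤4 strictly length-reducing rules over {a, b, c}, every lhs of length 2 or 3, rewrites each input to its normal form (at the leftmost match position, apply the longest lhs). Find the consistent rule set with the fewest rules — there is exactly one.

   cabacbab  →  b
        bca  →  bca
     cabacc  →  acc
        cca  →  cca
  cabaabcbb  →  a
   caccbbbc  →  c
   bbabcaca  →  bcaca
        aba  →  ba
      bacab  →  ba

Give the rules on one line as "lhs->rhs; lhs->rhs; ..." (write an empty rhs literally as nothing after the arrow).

ab->b; bb->a; cb->

  | cabacbab => cbacbab => acbab => aab => ab => b
  | bca
  | cabacc => cbacc => acc
  | cca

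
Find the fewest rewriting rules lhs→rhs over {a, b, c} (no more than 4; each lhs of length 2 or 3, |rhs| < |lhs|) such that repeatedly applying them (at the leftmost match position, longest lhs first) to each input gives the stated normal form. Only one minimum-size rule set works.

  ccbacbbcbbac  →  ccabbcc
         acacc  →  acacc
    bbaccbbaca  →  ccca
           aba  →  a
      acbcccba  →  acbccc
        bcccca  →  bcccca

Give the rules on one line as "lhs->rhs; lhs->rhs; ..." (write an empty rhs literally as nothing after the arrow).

ba->; bac->a; bba->

  | ccbacbbcbbac => ccabbcbbac => ccabbcc
  | acacc
  | bbaccbbaca => ccbbaca => ccca
  | aba => a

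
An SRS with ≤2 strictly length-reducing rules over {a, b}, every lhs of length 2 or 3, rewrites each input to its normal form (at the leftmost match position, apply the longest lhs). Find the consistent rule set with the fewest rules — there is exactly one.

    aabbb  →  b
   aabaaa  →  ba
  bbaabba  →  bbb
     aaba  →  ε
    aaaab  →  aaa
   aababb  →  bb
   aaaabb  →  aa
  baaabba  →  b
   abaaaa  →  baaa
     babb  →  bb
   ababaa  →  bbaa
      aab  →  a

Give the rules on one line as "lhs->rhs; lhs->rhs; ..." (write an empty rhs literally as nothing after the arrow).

  | aabbb => abb => b
  | aabaaa => abaa => ba
  | bbaabba => bbaba => bbb
  | aaba => ab => ε

ab->; aba->b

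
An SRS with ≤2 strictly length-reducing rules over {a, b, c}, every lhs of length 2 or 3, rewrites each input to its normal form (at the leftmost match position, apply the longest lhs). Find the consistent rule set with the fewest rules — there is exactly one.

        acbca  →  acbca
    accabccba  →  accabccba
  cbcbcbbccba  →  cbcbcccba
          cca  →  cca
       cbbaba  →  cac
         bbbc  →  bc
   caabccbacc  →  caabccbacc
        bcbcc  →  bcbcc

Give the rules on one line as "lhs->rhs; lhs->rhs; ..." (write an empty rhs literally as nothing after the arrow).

aba->ac; bb->

  | acbca
  | accabccba
  | cbcbcbbccba => cbcbcccba
  | cca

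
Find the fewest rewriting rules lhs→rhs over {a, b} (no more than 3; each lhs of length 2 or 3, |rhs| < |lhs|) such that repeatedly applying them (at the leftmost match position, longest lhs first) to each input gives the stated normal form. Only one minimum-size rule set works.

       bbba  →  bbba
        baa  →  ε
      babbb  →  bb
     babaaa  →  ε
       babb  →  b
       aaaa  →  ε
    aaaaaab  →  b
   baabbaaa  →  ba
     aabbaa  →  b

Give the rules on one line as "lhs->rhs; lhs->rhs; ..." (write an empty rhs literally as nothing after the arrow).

  | bbba
  | baa => ε
  | babbb => bb
  | babaaa => baa => ε

aa->; abb->; baa->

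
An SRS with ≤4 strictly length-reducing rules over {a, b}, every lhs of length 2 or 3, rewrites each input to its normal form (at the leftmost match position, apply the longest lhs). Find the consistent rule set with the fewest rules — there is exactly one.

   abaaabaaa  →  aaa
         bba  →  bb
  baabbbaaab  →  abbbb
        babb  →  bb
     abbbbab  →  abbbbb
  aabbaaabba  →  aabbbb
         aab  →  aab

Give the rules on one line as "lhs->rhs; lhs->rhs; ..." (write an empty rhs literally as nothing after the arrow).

  | abaaabaaa => aabaaa => aaa
  | bba => bb
  | baabbbaaab => abbbaaab => abbbaab => abbbab => abbbb
  | babb => bb

aba->; ba->; bba->bb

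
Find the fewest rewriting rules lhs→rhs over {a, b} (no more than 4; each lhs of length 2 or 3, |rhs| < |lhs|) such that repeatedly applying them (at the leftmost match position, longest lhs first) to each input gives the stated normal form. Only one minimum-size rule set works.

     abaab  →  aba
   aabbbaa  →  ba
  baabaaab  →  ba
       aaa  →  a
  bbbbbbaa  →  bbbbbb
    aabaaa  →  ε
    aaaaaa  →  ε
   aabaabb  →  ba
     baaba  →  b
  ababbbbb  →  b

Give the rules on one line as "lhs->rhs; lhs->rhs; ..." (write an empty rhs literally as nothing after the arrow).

aa->; aab->a; abb->ba; bab->

  | abaab => aba
  | aabbbaa => abbaa => baaa => ba
  | baabaaab => baaaab => baab => ba
  | aaa => a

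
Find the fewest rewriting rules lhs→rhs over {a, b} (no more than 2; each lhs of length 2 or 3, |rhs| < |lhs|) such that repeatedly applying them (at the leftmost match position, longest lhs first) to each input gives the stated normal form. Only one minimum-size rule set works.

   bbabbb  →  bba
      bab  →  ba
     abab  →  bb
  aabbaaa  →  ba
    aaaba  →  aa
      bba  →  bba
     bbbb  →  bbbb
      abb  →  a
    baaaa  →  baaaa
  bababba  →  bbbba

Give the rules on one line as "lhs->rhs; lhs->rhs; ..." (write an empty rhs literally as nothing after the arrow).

  | bbabbb => bbabb => bbab => bba
  | bab => ba
  | abab => bb
  | aabbaaa => aabaaa => abaa => ba

ab->a; aba->b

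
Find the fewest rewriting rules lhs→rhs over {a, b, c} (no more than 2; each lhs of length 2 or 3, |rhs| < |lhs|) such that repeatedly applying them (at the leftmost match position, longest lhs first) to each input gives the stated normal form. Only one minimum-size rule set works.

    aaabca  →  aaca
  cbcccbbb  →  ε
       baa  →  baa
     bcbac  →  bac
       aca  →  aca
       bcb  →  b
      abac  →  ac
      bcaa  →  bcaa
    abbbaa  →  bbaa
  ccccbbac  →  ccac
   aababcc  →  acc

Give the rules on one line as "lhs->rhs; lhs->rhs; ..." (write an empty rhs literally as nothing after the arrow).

ab->; cb->

  | aaabca => aaca
  | cbcccbbb => cccbbb => ccbb => cb => ε
  | baa
  | bcbac => bac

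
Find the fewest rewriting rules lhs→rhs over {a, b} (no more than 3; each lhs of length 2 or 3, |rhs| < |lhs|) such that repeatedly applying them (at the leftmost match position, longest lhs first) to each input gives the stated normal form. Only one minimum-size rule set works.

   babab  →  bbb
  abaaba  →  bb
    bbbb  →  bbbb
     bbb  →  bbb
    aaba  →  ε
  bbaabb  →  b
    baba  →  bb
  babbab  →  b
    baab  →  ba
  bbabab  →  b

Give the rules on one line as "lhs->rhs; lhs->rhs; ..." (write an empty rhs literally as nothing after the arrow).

  | babab => bbb
  | abaaba => baba => bb
  | bbbb
  | bbb

ab->; aba->b; bba->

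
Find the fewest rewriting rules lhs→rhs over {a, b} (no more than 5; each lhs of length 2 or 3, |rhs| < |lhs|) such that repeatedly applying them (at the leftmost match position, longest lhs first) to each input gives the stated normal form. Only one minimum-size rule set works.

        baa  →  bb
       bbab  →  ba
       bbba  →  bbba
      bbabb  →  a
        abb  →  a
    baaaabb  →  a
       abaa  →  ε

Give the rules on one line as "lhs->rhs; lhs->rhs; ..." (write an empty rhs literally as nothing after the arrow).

aa->b; aaa->; ab->a; bab->a

  | baa => bb
  | bbab => ba
  | bbba
  | bbabb => bab => a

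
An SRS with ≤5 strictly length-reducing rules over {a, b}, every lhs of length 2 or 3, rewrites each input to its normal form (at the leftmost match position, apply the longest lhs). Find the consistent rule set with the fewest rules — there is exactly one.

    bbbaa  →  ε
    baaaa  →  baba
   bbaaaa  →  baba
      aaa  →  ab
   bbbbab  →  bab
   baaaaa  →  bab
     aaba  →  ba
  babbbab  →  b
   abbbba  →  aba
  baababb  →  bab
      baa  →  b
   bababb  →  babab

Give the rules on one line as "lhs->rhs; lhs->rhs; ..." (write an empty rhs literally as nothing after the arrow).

  | bbbaa => aa => ε
  | baaaa => baba
  | bbaaaa => baaaa => baba
  | aaa => ab

aa->; aaa->ab; bb->b; bbb->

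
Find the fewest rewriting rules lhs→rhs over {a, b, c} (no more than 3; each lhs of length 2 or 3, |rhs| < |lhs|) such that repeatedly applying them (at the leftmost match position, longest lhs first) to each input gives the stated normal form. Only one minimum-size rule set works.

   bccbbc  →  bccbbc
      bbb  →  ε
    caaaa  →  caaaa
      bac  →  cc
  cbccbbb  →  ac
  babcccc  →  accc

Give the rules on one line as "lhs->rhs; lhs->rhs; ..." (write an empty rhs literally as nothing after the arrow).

  | bccbbc
  | bbb => ε
  | caaaa
  | bac => cc

ba->c; bbb->; cbc->a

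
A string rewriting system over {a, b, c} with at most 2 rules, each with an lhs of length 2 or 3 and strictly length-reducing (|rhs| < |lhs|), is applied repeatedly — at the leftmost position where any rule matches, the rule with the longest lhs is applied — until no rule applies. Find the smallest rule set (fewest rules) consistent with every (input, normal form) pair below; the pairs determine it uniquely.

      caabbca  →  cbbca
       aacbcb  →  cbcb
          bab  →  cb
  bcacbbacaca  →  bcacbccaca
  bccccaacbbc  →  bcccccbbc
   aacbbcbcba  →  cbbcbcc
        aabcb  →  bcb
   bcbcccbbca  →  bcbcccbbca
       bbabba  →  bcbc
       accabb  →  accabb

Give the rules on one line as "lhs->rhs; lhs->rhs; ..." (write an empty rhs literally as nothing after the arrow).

aa->; ba->c

  | caabbca => cbbca
  | aacbcb => cbcb
  | bab => cb
  | bcacbbacaca => bcacbccaca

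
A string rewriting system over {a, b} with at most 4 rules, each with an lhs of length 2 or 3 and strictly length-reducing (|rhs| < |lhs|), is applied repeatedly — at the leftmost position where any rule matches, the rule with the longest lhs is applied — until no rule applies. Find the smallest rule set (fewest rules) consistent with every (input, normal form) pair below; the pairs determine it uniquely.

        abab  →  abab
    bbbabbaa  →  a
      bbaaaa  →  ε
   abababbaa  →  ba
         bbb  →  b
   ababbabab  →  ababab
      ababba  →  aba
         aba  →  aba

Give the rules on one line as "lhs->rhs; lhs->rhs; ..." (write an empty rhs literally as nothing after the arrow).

aa->; abb->ba; baa->ab; bb->

  | abab
  | bbbabbaa => babbaa => bbaaa => aaa => a
  | bbaaaa => aaaa => aa => ε
  | abababbaa => ababbaaa => abbaaaa => baaaaa => abaaa => aaba => ba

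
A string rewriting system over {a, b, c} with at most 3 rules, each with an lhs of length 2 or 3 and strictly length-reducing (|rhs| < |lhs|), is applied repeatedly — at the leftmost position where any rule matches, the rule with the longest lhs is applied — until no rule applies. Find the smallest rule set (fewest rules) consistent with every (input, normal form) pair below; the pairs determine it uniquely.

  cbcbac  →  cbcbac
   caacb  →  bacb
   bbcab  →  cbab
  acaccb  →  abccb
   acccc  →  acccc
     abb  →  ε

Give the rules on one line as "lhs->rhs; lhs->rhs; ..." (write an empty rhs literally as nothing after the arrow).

  | cbcbac
  | caacb => bacb
  | bbcab => cbab
  | acaccb => abccb

abb->; bbc->cb; ca->b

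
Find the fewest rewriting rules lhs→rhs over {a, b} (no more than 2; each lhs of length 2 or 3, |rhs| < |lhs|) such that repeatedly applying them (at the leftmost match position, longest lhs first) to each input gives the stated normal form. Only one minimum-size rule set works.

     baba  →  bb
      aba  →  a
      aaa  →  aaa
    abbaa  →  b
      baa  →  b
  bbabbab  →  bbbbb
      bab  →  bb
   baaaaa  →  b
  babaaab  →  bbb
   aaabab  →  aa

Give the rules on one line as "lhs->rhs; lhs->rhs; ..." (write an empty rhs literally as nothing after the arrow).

ab->; ba->b

  | baba => bba => bb
  | aba => a
  | aaa
  | abbaa => baa => ba => b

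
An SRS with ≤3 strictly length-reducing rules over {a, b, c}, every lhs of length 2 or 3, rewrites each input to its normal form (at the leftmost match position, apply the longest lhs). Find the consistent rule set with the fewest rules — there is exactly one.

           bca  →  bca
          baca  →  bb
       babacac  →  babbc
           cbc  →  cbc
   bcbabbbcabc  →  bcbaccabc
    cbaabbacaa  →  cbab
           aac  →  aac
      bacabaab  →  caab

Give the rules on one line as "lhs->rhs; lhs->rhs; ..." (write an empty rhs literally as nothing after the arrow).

aca->b; bbb->c

  | bca
  | baca => bb
  | babacac => babbc
  | cbc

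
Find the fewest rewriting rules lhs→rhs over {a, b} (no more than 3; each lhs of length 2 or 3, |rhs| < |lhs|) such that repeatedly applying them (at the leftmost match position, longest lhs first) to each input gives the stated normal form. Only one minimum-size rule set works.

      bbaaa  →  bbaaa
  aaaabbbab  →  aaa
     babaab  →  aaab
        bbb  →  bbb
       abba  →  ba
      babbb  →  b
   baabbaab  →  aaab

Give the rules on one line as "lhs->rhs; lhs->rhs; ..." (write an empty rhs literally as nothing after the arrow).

abb->b; bab->a

  | bbaaa
  | aaaabbbab => aaabbab => aabab => aaa
  | babaab => aaab
  | bbb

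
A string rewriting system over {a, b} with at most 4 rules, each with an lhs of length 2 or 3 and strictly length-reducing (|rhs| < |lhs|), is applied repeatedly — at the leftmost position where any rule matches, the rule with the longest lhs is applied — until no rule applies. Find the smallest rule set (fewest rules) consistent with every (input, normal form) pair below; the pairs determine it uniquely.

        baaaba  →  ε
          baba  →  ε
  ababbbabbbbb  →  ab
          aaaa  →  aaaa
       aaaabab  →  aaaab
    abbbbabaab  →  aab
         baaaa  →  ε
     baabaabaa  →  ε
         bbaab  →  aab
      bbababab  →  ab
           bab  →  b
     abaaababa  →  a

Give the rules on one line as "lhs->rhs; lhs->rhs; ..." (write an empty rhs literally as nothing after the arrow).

ba->; baa->ba; bb->

  | baaaba => baaba => baba => ba => ε
  | baba => ba => ε
  | ababbbabbbbb => abbbabbbbb => ababbbbb => abbbbb => abbb => ab
  | aaaa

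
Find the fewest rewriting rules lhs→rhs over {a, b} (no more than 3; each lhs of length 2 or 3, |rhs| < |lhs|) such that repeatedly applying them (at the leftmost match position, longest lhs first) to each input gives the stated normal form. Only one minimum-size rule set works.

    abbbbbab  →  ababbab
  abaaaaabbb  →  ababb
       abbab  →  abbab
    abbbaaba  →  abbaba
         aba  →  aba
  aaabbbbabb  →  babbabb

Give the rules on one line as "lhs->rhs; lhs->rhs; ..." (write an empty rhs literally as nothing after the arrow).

  | abbbbbab => ababbab
  | abaaaaabbb => abbaaabbb => abbbabbb => abaabbb => abbbbb => ababb
  | abbab
  | abbbaaba => abaaaba => abbaba

aaa->b; baa->bb; bbb->ba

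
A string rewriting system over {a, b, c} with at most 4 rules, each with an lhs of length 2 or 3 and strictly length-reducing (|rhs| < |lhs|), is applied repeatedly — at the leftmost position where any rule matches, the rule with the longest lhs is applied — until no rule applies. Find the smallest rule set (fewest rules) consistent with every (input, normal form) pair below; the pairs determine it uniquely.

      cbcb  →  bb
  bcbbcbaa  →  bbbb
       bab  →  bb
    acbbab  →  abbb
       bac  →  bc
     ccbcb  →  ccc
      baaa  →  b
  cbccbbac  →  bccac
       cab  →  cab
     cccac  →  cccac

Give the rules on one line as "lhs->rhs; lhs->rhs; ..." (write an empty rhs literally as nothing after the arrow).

ba->b; cb->b; ccb->cc

  | cbcb => bcb => bb
  | bcbbcbaa => bbbcbaa => bbbbaa => bbbba => bbbb
  | bab => bb
  | acbbab => abbab => abbb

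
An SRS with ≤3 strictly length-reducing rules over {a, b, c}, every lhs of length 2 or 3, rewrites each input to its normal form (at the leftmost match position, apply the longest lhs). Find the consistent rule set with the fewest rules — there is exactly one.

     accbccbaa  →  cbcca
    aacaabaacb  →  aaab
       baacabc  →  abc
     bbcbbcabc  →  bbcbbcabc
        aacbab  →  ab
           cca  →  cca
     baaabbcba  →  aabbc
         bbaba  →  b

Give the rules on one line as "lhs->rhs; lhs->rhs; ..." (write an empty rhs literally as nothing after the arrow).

ac->; ba->

  | accbccbaa => cbccbaa => cbcca
  | aacaabaacb => aaabaacb => aaaacb => aaab
  | baacabc => acabc => abc
  | bbcbbcabc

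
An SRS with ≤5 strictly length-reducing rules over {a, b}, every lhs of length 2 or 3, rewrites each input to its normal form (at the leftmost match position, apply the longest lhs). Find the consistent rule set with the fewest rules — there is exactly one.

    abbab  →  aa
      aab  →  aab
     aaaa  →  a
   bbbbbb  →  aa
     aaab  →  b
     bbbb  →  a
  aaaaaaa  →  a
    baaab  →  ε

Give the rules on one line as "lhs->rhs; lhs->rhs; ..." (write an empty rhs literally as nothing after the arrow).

aaa->; bb->; bba->ab; bbb->ab

  | abbab => aabb => aa
  | aab
  | aaaa => a
  | bbbbbb => abbbb => aabb => aa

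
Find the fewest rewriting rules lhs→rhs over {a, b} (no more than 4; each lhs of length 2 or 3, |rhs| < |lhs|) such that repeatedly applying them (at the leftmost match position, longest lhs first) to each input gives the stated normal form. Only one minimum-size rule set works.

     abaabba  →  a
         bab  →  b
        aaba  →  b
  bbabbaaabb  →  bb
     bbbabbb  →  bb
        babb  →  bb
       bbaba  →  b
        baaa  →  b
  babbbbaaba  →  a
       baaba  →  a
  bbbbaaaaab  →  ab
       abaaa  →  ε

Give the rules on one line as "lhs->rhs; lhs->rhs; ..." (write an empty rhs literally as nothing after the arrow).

aa->b; ba->; bbb->ab

  | abaabba => aabba => bbba => aba => a
  | bab => b
  | aaba => bba => b
  | bbabbaaabb => bbbaaabb => abaaabb => aaabb => babb => bb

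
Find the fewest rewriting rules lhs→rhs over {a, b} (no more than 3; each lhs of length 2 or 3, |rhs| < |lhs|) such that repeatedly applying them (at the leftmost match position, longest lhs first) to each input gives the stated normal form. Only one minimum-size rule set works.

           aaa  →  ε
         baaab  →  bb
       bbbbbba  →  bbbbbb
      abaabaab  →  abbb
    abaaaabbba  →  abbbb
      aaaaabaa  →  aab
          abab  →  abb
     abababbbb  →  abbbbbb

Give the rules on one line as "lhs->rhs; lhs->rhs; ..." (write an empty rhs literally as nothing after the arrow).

  | aaa => ε
  | baaab => baab => bab => bb
  | bbbbbba => bbbbbb
  | abaabaab => ababaab => abbaab => abbab => abbb

aaa->; ba->b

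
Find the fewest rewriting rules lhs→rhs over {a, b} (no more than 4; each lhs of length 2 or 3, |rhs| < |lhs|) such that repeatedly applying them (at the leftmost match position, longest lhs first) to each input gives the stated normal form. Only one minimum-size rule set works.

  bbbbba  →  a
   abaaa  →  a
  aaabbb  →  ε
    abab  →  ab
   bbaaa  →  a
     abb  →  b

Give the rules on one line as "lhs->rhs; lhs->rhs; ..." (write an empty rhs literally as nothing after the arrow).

  | bbbbba => bbba => ba => a
  | abaaa => aaaa => aaa => aa => a
  | aaabbb => aabbb => abbb => bb => ε
  | abab => aab => ab

aa->a; abb->b; ba->a; bb->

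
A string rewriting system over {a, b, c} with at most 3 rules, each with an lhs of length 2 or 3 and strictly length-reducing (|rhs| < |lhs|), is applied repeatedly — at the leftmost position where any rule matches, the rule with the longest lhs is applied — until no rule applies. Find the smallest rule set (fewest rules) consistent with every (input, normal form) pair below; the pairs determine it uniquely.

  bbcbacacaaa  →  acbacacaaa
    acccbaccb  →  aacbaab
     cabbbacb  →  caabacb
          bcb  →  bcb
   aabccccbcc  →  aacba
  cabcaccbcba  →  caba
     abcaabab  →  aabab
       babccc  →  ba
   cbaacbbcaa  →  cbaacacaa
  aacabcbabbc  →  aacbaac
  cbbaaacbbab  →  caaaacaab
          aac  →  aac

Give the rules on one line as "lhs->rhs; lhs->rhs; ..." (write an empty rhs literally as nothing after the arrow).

abc->; bb->a; cc->a

  | bbcbacacaaa => acbacacaaa
  | acccbaccb => aacbaccb => aacbaab
  | cabbbacb => caabacb
  | bcb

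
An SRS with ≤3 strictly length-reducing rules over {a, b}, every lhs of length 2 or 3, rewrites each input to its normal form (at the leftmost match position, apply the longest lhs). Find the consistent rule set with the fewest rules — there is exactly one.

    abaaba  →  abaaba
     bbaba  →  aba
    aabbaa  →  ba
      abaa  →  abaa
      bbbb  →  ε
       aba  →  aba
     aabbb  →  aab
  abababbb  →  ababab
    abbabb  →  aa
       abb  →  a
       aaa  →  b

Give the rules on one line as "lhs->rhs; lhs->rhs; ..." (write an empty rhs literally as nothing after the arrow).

  | abaaba
  | bbaba => aba
  | aabbaa => aaaa => ba
  | abaa

aaa->b; bb->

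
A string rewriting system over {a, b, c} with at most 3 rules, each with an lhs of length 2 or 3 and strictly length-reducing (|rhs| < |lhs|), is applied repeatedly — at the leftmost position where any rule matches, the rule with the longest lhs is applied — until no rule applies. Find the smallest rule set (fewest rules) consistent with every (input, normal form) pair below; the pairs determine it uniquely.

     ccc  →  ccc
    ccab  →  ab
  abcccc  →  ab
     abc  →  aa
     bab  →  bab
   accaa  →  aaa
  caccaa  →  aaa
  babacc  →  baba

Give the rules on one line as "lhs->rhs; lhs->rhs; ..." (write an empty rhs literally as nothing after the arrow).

  | ccc
  | ccab => cab => ab
  | abcccc => aaccc => abcc => aac => ab
  | abc => aa

ac->b; bc->a; ca->a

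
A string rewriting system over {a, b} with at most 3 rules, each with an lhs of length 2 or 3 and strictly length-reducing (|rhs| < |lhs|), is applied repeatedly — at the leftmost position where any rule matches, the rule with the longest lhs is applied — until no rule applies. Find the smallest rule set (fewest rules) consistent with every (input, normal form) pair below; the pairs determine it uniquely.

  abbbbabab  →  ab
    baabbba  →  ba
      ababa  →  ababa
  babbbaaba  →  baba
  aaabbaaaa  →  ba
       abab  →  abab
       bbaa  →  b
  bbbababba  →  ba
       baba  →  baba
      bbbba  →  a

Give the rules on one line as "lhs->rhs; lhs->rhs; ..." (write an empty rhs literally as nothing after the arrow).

  | abbbbabab => abbabab => aabab => bbab => ab
  | baabbba => bbbbba => bbba => ba
  | ababa
  | babbbaaba => babaaba => babbba => baba

aa->b; bb->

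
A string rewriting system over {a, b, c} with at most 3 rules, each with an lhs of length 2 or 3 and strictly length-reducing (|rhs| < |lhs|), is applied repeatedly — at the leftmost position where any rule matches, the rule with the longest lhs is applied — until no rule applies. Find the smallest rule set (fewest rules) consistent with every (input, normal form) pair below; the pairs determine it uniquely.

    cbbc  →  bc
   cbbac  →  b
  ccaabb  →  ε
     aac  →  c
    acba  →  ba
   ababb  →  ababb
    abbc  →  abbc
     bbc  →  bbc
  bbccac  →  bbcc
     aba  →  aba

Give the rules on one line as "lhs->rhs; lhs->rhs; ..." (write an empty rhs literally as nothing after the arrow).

aa->; ac->; cb->

  | cbbc => bc
  | cbbac => bac => b
  | ccaabb => ccbb => cb => ε
  | aac => c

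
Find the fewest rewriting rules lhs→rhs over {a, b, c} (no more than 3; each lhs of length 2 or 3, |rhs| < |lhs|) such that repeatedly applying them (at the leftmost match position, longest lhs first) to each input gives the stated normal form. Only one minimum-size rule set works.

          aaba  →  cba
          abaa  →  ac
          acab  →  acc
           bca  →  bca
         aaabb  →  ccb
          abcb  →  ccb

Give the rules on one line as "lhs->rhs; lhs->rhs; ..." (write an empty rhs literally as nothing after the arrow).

aa->c; ab->c; caa->ac

  | aaba => cba
  | abaa => caa => ac
  | acab => acc
  | bca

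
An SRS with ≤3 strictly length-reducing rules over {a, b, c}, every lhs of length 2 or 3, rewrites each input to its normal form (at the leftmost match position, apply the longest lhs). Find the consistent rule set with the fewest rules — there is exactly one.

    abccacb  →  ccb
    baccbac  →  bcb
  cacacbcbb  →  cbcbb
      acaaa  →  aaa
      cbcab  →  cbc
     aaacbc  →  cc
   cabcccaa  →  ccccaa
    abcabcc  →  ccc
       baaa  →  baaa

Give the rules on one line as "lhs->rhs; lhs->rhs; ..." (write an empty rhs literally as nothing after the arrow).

  | abccacb => ccacb => ccb
  | baccbac => bcbac => bcb
  | cacacbcbb => cacbcbb => cbcbb
  | acaaa => aaa

aab->c; ab->; ac->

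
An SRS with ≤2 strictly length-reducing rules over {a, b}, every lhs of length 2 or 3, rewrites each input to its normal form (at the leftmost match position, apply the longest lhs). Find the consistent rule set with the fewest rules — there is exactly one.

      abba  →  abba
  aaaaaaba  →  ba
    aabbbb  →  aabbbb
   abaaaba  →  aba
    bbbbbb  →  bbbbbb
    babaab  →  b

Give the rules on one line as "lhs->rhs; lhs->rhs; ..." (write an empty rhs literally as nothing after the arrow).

  | abba
  | aaaaaaba => aaaba => ba
  | aabbbb
  | abaaaba => aaaaba => aba

aaa->; baa->aa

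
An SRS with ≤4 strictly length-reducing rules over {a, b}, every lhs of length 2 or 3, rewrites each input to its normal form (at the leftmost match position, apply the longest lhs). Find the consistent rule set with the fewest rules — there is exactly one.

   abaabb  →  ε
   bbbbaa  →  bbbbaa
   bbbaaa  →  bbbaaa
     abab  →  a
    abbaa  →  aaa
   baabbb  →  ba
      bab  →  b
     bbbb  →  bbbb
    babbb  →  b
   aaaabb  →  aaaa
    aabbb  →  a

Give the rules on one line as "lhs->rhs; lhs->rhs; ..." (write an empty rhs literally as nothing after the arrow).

  | abaabb => ababb => abbb => ab => ε
  | bbbbaa
  | bbbaaa
  | abab => abb => a

ab->; aba->ab; abb->a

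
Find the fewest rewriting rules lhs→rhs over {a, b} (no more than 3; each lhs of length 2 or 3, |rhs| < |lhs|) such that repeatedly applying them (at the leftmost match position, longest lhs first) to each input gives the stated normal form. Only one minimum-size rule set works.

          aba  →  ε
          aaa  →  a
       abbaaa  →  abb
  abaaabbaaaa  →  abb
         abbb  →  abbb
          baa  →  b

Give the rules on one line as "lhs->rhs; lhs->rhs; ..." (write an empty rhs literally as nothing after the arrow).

aa->a; aba->; ba->b

  | aba => ε
  | aaa => aa => a
  | abbaaa => abbaa => abba => abb
  | abaaabbaaaa => aabbaaaa => abbaaaa => abbaaa => abbaa => abba => abb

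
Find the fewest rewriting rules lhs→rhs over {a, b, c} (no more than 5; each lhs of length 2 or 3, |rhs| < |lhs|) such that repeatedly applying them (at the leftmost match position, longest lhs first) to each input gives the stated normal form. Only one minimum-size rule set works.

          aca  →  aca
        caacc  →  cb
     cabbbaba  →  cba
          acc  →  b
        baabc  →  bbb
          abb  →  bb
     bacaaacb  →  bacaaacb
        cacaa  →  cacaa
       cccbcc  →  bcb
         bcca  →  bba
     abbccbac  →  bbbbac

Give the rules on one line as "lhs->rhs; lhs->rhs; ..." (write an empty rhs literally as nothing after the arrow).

  | aca
  | caacc => caab => cab => cb
  | cabbbaba => cbbbaba => cbbaba => cbaba => cbba => cba
  | acc => ab => b

ab->b; abc->bb; cbb->cb; cc->b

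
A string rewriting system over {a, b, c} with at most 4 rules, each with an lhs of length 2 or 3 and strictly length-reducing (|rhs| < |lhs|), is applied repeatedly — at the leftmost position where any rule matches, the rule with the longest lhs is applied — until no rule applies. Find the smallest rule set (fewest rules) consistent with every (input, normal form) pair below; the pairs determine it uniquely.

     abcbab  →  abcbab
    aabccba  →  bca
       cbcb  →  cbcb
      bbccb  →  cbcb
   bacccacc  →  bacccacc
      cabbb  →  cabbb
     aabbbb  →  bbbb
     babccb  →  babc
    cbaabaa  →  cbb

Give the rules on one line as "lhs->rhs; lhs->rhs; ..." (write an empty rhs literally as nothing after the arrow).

  | abcbab
  | aabccba => bccba => bca
  | cbcb
  | bbccb => cbcb

aa->; bbc->cb; ccb->c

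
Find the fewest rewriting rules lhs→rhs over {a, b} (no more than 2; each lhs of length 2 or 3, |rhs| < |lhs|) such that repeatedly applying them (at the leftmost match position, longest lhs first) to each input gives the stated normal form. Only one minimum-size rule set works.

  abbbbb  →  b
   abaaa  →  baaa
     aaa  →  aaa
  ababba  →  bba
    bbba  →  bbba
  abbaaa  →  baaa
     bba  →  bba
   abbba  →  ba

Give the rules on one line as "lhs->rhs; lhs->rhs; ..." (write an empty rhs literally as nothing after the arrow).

  | abbbbb => abbbb => abbb => abb => ab => b
  | abaaa => baaa
  | aaa
  | ababba => babba => baba => bba

ab->b; abb->ab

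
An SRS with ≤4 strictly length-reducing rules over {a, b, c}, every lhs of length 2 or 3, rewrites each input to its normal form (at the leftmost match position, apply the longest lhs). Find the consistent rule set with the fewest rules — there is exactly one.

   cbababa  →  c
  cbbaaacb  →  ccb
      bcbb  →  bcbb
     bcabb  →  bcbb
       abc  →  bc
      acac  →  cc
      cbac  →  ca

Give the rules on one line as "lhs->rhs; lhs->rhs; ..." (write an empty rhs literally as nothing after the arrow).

  | cbababa => cbaba => cba => c
  | cbbaaacb => cbaacb => cacb => ccb
  | bcbb
  | bcabb => bcbb

ab->b; ac->c; ba->; bac->a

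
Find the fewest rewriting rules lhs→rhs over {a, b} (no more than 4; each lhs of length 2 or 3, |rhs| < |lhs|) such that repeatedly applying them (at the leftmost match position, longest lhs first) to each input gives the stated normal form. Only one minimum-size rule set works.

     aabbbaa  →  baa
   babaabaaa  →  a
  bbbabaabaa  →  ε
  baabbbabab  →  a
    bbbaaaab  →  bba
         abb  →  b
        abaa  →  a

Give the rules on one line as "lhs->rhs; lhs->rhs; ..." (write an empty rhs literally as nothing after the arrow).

aaa->ab; ab->; aba->; bab->a

  | aabbbaa => abbaa => baa
  | babaabaaa => aaabaaa => abbaaa => baaa => bab => a
  | bbbabaabaa => bbaaabaa => bbabbaa => babaa => aaa => ab => ε
  | baabbbabab => babbabab => ababab => bab => a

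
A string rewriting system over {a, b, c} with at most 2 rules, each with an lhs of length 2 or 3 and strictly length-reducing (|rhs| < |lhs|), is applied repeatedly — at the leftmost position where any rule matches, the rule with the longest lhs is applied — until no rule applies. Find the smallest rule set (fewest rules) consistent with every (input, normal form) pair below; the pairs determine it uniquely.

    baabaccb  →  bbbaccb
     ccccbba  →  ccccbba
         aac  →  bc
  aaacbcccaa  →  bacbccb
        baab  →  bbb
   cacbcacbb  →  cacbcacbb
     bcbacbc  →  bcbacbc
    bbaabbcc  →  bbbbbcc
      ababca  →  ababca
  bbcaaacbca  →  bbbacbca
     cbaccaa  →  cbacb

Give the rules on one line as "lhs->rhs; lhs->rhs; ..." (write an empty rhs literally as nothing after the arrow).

aa->b; caa->b

  | baabaccb => bbbaccb
  | ccccbba
  | aac => bc
  | aaacbcccaa => bacbcccaa => bacbccb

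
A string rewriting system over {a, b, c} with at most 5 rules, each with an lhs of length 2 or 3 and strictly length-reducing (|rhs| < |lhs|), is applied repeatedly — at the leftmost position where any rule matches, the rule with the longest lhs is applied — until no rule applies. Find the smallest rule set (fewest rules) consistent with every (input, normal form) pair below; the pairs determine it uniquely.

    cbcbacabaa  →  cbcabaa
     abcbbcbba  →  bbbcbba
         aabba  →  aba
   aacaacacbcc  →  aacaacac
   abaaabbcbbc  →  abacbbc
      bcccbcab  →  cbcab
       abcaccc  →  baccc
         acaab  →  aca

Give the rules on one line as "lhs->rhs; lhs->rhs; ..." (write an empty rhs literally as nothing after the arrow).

  | cbcbacabaa => cbcabaa
  | abcbbcbba => bbbcbba
  | aabba => aba
  | aacaacacbcc => aacaacac

aab->a; abc->b; bcc->; cba->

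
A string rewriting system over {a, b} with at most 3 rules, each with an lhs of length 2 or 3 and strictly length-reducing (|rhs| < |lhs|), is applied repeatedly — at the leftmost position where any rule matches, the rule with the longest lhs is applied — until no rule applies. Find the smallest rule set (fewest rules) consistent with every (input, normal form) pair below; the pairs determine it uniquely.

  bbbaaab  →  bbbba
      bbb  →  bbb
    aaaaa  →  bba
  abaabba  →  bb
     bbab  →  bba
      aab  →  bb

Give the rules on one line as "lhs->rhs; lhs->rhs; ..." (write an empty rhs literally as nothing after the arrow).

  | bbbaaab => bbbbab => bbbba
  | bbb
  | aaaaa => baaa => bba
  | abaabba => aaabba => babba => baba => baa => bb

aa->b; ab->a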